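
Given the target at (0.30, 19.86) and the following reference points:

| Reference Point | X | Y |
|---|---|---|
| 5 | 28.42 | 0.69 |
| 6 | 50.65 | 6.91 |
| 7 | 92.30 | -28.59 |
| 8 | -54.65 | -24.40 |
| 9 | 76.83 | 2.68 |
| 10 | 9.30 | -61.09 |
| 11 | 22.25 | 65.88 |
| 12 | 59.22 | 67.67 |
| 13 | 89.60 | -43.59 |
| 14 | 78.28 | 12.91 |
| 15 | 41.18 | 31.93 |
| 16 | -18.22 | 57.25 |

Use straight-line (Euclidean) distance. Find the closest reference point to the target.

Distances from (0.30, 19.86):
5: √((28.12)² + (-19.17)²) = √(790.7344 + 367.4889) = 34.03
6: √((50.35)² + (-12.95)²) = √(2535.1225 + 167.7025) = 51.99
7: √((92.00)² + (-48.45)²) = √(8464.0000 + 2347.4025) = 103.98
8: √((-54.95)² + (-44.26)²) = √(3019.5025 + 1958.9476) = 70.56
9: √((76.53)² + (-17.18)²) = √(5856.8409 + 295.1524) = 78.43
10: √((9.00)² + (-80.95)²) = √(81.0000 + 6552.9025) = 81.45
11: √((21.95)² + (46.02)²) = √(481.8025 + 2117.8404) = 50.99
12: √((58.92)² + (47.81)²) = √(3471.5664 + 2285.7961) = 75.88
13: √((89.30)² + (-63.45)²) = √(7974.4900 + 4025.9025) = 109.55
14: √((77.98)² + (-6.95)²) = √(6080.8804 + 48.3025) = 78.29
15: √((40.88)² + (12.07)²) = √(1671.1744 + 145.6849) = 42.62
16: √((-18.52)² + (37.39)²) = √(342.9904 + 1398.0121) = 41.73
Minimum: 5 at 34.03.

5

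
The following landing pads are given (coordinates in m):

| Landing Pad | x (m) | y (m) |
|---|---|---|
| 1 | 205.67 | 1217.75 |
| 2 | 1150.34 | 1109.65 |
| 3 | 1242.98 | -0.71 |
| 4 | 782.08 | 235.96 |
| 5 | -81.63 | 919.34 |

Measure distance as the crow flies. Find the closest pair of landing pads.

Pairwise distances:
1–2: 950.83 m
1–3: 1600.21 m
1–4: 1138.49 m
1–5: 414.23 m
2–3: 1114.22 m
2–4: 948.13 m
2–5: 1246.58 m
3–4: 518.11 m
3–5: 1612.79 m
4–5: 1101.36 m
Closest pair: 1–5 at 414.23 m.

1 and 5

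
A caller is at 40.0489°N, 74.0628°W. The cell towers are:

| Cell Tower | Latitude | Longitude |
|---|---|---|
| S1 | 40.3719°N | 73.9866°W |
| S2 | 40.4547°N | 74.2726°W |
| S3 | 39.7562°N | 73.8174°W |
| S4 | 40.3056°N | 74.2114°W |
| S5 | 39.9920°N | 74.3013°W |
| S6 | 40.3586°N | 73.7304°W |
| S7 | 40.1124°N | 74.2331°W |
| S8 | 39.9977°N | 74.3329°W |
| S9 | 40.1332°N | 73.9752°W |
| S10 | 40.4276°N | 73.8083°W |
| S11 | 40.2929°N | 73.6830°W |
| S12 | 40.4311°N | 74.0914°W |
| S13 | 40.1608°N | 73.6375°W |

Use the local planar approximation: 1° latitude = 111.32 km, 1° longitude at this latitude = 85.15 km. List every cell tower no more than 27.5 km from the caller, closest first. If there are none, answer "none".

S9, S7, S5, S8

Distances from 40.0489°N, 74.0628°W:
S1: √((0.3230·111.32)² + (0.0762·85.15)²) = √(1292.859824 + 42.099724) = 36.5371 km
S2: √((0.4058·111.32)² + (-0.2098·85.15)²) = √(2040.659196 + 319.139288) = 48.5778 km
S3: √((-0.2927·111.32)² + (0.2454·85.15)²) = √(1061.675610 + 436.634876) = 38.7080 km
S4: √((0.2567·111.32)² + (-0.1486·85.15)²) = √(816.578860 + 160.105748) = 31.2520 km
S5: √((-0.0569·111.32)² + (-0.2385·85.15)²) = √(40.120924 + 412.426033) = 21.2732 km
S6: √((0.3097·111.32)² + (0.3324·85.15)²) = √(1188.581061 + 801.108491) = 44.6059 km
S7: √((0.0635·111.32)² + (-0.1703·85.15)²) = √(49.968216 + 210.280306) = 16.1322 km
S8: √((-0.0512·111.32)² + (-0.2701·85.15)²) = √(32.485258 + 528.954691) = 23.6947 km
S9: √((0.0843·111.32)² + (0.0876·85.15)²) = √(88.064636 + 55.638770) = 11.9876 km
S10: √((0.3787·111.32)² + (0.2545·85.15)²) = √(1777.202869 + 469.618155) = 47.4006 km
S11: √((0.2440·111.32)² + (0.3798·85.15)²) = √(737.778590 + 1045.873660) = 42.2333 km
S12: √((0.3822·111.32)² + (-0.0286·85.15)²) = √(1810.205003 + 5.930637) = 42.6161 km
S13: √((0.1119·111.32)² + (0.4253·85.15)²) = √(155.169574 + 1311.475162) = 38.2968 km
Threshold 27.5 km: S9 (11.9876 km), S7 (16.1322 km), S5 (21.2732 km), S8 (23.6947 km) are within range.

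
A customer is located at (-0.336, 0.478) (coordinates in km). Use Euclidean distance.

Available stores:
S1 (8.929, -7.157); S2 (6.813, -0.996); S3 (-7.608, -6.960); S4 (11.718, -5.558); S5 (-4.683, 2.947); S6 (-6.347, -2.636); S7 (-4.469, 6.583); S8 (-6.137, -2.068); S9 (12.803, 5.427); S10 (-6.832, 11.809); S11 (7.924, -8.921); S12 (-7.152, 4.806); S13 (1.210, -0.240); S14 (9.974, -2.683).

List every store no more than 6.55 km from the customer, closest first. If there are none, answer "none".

S13, S5, S8

Distances from (-0.336, 0.478):
S1: 12.006 km
S2: 7.299 km
S3: 10.402 km
S4: 13.481 km
S5: 4.999 km
S6: 6.770 km
S7: 7.372 km
S8: 6.335 km
S9: 14.040 km
S10: 13.061 km
S11: 12.513 km
S12: 8.074 km
S13: 1.705 km
S14: 10.784 km
Threshold 6.55 km: S13 (1.705 km), S5 (4.999 km), S8 (6.335 km) are within range.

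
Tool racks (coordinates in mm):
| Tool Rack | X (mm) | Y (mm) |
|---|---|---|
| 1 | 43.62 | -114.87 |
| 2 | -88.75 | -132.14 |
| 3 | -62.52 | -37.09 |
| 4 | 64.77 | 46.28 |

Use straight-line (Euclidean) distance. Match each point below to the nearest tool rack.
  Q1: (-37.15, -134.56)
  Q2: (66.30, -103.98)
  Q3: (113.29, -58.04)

Q1→2; Q2→1; Q3→1

Q1 at (-37.15, -134.56):
  1: 83.14 mm
  2: 51.66 mm
  3: 100.72 mm
  4: 207.58 mm
  → nearest: 2 (51.66 mm)
Q2 at (66.30, -103.98):
  1: 25.16 mm
  2: 157.59 mm
  3: 145.15 mm
  4: 150.27 mm
  → nearest: 1 (25.16 mm)
Q3 at (113.29, -58.04):
  1: 89.91 mm
  2: 215.20 mm
  3: 177.05 mm
  4: 115.05 mm
  → nearest: 1 (89.91 mm)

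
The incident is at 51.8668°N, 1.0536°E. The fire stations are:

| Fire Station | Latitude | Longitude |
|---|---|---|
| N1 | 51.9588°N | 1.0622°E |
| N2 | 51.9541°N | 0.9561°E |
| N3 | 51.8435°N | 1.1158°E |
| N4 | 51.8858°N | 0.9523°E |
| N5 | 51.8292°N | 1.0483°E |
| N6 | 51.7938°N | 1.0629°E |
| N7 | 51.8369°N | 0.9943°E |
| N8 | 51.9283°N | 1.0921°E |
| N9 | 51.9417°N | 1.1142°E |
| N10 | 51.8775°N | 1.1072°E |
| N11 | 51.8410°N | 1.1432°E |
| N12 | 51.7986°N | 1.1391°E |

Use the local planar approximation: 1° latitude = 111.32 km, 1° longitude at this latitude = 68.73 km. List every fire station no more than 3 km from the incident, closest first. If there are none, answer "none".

Distances from 51.8668°N, 1.0536°E:
N1: √((0.0920·111.32)² + (0.0086·68.73)²) = √(104.887093 + 0.349373) = 10.2585 km
N2: √((0.0873·111.32)² + (-0.0975·68.73)²) = √(94.444111 + 44.905746) = 11.8047 km
N3: √((-0.0233·111.32)² + (0.0622·68.73)²) = √(6.727570 + 18.275676) = 5.0003 km
N4: √((0.0190·111.32)² + (-0.1013·68.73)²) = √(4.473563 + 48.474304) = 7.2765 km
N5: √((-0.0376·111.32)² + (-0.0053·68.73)²) = √(17.519515 + 0.132692) = 4.2015 km
N6: √((-0.0730·111.32)² + (0.0093·68.73)²) = √(66.037727 + 0.408563) = 8.1515 km
N7: √((-0.0299·111.32)² + (-0.0593·68.73)²) = √(11.078699 + 16.611241) = 5.2621 km
N8: √((0.0615·111.32)² + (0.0385·68.73)²) = √(46.870181 + 7.001872) = 7.3398 km
N9: √((0.0749·111.32)² + (0.0606·68.73)²) = √(69.520043 + 17.347542) = 9.3203 km
N10: √((0.0107·111.32)² + (0.0536·68.73)²) = √(1.418776 + 13.571326) = 3.8717 km
N11: √((-0.0258·111.32)² + (0.0896·68.73)²) = √(8.248706 + 37.923526) = 6.7950 km
N12: √((-0.0682·111.32)² + (0.0855·68.73)²) = √(57.638828 + 34.532253) = 9.6006 km
Threshold 3 km: none within range.

none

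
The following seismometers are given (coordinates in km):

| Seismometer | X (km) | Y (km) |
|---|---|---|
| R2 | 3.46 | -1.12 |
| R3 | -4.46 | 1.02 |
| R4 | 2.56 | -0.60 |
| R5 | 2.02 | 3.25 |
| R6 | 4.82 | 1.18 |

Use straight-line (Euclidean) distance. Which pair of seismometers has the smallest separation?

Pairwise distances:
R2–R3: 8.20 km
R2–R4: 1.04 km
R2–R5: 4.60 km
R2–R6: 2.67 km
R3–R4: 7.20 km
R3–R5: 6.85 km
R3–R6: 9.28 km
R4–R5: 3.89 km
R4–R6: 2.88 km
R5–R6: 3.48 km
Closest pair: R2–R4 at 1.04 km.

R2 and R4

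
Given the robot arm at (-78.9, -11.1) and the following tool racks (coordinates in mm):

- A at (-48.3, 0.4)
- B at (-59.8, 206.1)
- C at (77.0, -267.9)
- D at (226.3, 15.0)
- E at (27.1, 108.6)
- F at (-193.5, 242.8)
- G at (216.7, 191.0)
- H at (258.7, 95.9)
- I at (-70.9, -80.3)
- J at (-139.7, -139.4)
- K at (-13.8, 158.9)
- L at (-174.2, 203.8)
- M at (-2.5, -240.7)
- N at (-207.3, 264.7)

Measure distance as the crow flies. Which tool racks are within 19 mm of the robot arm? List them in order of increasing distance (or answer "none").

none

Distances from (-78.9, -11.1):
A: √((30.6)² + (11.5)²) = √(936.360 + 132.250) = 32.7 mm
B: √((19.1)² + (217.2)²) = √(364.810 + 47175.840) = 218.0 mm
C: √((155.9)² + (-256.8)²) = √(24304.810 + 65946.240) = 300.4 mm
D: √((305.2)² + (26.1)²) = √(93147.040 + 681.210) = 306.3 mm
E: √((106.0)² + (119.7)²) = √(11236.000 + 14328.090) = 159.9 mm
F: √((-114.6)² + (253.9)²) = √(13133.160 + 64465.210) = 278.6 mm
G: √((295.6)² + (202.1)²) = √(87379.360 + 40844.410) = 358.1 mm
H: √((337.6)² + (107.0)²) = √(113973.760 + 11449.000) = 354.2 mm
I: √((8.0)² + (-69.2)²) = √(64.000 + 4788.640) = 69.7 mm
J: √((-60.8)² + (-128.3)²) = √(3696.640 + 16460.890) = 142.0 mm
K: √((65.1)² + (170.0)²) = √(4238.010 + 28900.000) = 182.0 mm
L: √((-95.3)² + (214.9)²) = √(9082.090 + 46182.010) = 235.1 mm
M: √((76.4)² + (-229.6)²) = √(5836.960 + 52716.160) = 242.0 mm
N: √((-128.4)² + (275.8)²) = √(16486.560 + 76065.640) = 304.2 mm
Threshold 19 mm: none within range.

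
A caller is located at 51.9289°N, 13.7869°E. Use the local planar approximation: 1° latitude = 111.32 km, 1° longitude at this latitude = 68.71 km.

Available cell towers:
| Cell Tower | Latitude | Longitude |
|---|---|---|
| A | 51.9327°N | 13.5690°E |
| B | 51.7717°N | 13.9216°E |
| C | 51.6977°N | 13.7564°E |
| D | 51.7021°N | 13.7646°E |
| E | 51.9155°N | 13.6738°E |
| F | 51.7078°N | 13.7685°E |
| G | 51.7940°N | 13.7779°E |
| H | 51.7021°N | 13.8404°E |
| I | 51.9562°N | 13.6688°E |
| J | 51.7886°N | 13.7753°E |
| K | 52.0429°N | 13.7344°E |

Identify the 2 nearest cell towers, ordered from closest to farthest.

Distances from 51.9289°N, 13.7869°E:
A: √((0.0038·111.32)² + (-0.2179·68.71)²) = √(0.178943 + 224.158059) = 14.9779 km
B: √((-0.1572·111.32)² + (0.1347·68.71)²) = √(306.232640 + 85.659412) = 19.7963 km
C: √((-0.2312·111.32)² + (-0.0305·68.71)²) = √(662.402640 + 4.391770) = 25.8224 km
D: √((-0.2268·111.32)² + (-0.0223·68.71)²) = √(637.429995 + 2.347738) = 25.2938 km
E: √((-0.0134·111.32)² + (-0.1131·68.71)²) = √(2.225133 + 60.390011) = 7.9130 km
F: √((-0.2211·111.32)² + (-0.0184·68.71)²) = √(605.792484 + 1.598363) = 24.6453 km
G: √((-0.1349·111.32)² + (-0.0090·68.71)²) = √(225.512331 + 0.382406) = 15.0298 km
H: √((-0.2268·111.32)² + (0.0535·68.71)²) = √(637.429995 + 13.512866) = 25.5136 km
I: √((0.0273·111.32)² + (-0.1181·68.71)²) = √(9.235740 + 65.847561) = 8.6651 km
J: √((-0.1403·111.32)² + (-0.0116·68.71)²) = √(243.928046 + 0.635266) = 15.6385 km
K: √((0.1140·111.32)² + (-0.0525·68.71)²) = √(161.048283 + 13.012433) = 13.1932 km
Sorted: E (7.9130 km) < I (8.6651 km) < K (13.1932 km) < A (14.9779 km) < …

E, I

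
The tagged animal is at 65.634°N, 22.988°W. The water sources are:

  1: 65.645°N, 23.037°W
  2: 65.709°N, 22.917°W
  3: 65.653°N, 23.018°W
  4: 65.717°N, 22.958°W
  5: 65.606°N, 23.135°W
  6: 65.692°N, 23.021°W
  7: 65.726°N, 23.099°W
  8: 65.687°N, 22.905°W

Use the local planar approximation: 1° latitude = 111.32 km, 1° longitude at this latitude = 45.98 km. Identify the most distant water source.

Distances from 65.634°N, 22.988°W:
1: 2.564 km
2: 8.965 km
3: 2.525 km
4: 9.342 km
5: 7.443 km
6: 6.632 km
7: 11.443 km
8: 7.027 km
Maximum: 7 at 11.443 km.

7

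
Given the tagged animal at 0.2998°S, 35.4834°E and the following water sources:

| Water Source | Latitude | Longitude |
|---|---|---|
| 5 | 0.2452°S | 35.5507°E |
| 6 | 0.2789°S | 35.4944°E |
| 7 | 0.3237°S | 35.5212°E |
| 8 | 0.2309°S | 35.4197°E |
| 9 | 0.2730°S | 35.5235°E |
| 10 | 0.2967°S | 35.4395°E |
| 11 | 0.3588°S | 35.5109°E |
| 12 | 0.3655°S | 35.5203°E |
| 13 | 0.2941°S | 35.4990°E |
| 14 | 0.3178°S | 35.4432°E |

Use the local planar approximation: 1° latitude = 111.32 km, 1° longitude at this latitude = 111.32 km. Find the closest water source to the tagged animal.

13

Distances from 0.2998°S, 35.4834°E:
5: √((0.0546·111.32)² + (0.0673·111.32)²) = √(36.942959 + 56.127607) = 9.6473 km
6: √((0.0209·111.32)² + (0.0110·111.32)²) = √(5.413012 + 1.499449) = 2.6292 km
7: √((-0.0239·111.32)² + (0.0378·111.32)²) = √(7.078516 + 17.706389) = 4.9784 km
8: √((0.0689·111.32)² + (-0.0637·111.32)²) = √(58.828102 + 50.283472) = 10.4456 km
9: √((0.0268·111.32)² + (0.0401·111.32)²) = √(8.900532 + 19.926689) = 5.3691 km
10: √((0.0031·111.32)² + (-0.0439·111.32)²) = √(0.119088 + 23.882261) = 4.8991 km
11: √((-0.0590·111.32)² + (0.0275·111.32)²) = √(43.137048 + 9.371558) = 7.2463 km
12: √((-0.0657·111.32)² + (0.0369·111.32)²) = √(53.490559 + 16.873265) = 8.3883 km
13: √((0.0057·111.32)² + (0.0156·111.32)²) = √(0.402621 + 3.015752) = 1.8489 km
14: √((-0.0180·111.32)² + (-0.0402·111.32)²) = √(4.015054 + 20.026198) = 4.9032 km
Minimum: 13 at 1.8489 km.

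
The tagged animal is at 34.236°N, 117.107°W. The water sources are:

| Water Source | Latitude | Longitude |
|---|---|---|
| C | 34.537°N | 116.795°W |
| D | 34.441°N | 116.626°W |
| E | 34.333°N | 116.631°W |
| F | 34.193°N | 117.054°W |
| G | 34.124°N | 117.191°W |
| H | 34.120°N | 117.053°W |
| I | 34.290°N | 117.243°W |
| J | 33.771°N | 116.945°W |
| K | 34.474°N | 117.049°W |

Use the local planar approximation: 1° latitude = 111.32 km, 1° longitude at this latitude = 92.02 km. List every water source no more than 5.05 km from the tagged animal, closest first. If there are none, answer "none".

Distances from 34.236°N, 117.107°W:
C: √((0.301·111.32)² + (0.312·92.02)²) = √(1122.74049 + 824.27788) = 44.125 km
D: √((0.205·111.32)² + (0.481·92.02)²) = √(520.77978 + 1959.09101) = 49.798 km
E: √((0.097·111.32)² + (0.476·92.02)²) = √(116.59767 + 1918.57315) = 45.113 km
F: √((-0.043·111.32)² + (0.053·92.02)²) = √(22.91307 + 23.78571) = 6.834 km
G: √((-0.112·111.32)² + (-0.084·92.02)²) = √(155.44703 + 59.74795) = 14.670 km
H: √((-0.116·111.32)² + (0.054·92.02)²) = √(166.74867 + 24.69176) = 13.836 km
I: √((0.054·111.32)² + (-0.136·92.02)²) = √(36.13549 + 156.61822) = 13.884 km
J: √((-0.465·111.32)² + (0.162·92.02)²) = √(2679.49099 + 222.22580) = 53.868 km
K: √((0.238·111.32)² + (0.058·92.02)²) = √(701.94051 + 28.48528) = 27.026 km
Threshold 5.05 km: none within range.

none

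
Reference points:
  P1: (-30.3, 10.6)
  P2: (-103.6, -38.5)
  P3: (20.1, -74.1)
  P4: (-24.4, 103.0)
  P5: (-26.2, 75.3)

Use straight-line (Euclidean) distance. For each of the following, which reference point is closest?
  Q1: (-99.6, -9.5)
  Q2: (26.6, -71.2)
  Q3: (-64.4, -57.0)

Q1→P2; Q2→P3; Q3→P2

Q1 at (-99.6, -9.5):
  P1: √((69.3)² + (20.1)²) = √(4802.490 + 404.010) = 72.2
  P2: √((-4.0)² + (-29.0)²) = √(16.000 + 841.000) = 29.3
  P3: √((119.7)² + (-64.6)²) = √(14328.090 + 4173.160) = 136.0
  P4: √((75.2)² + (112.5)²) = √(5655.040 + 12656.250) = 135.3
  P5: √((73.4)² + (84.8)²) = √(5387.560 + 7191.040) = 112.2
  → nearest: P2 (29.3)
Q2 at (26.6, -71.2):
  P1: √((-56.9)² + (81.8)²) = √(3237.610 + 6691.240) = 99.6
  P2: √((-130.2)² + (32.7)²) = √(16952.040 + 1069.290) = 134.2
  P3: √((-6.5)² + (-2.9)²) = √(42.250 + 8.410) = 7.1
  P4: √((-51.0)² + (174.2)²) = √(2601.000 + 30345.640) = 181.5
  P5: √((-52.8)² + (146.5)²) = √(2787.840 + 21462.250) = 155.7
  → nearest: P3 (7.1)
Q3 at (-64.4, -57.0):
  P1: √((34.1)² + (67.6)²) = √(1162.810 + 4569.760) = 75.7
  P2: √((-39.2)² + (18.5)²) = √(1536.640 + 342.250) = 43.3
  P3: √((84.5)² + (-17.1)²) = √(7140.250 + 292.410) = 86.2
  P4: √((40.0)² + (160.0)²) = √(1600.000 + 25600.000) = 164.9
  P5: √((38.2)² + (132.3)²) = √(1459.240 + 17503.290) = 137.7
  → nearest: P2 (43.3)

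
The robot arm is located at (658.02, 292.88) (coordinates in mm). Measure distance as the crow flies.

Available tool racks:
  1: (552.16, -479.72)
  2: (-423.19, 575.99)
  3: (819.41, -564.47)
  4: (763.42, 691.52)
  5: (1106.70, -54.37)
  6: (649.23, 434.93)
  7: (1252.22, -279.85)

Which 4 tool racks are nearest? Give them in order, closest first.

Distances from (658.02, 292.88):
1: 779.82 mm
2: 1117.66 mm
3: 872.41 mm
4: 412.34 mm
5: 567.36 mm
6: 142.32 mm
7: 825.28 mm
Sorted: 6 (142.32 mm) < 4 (412.34 mm) < 5 (567.36 mm) < 1 (779.82 mm) < 7 (825.28 mm) < 3 (872.41 mm) < …

6, 4, 5, 1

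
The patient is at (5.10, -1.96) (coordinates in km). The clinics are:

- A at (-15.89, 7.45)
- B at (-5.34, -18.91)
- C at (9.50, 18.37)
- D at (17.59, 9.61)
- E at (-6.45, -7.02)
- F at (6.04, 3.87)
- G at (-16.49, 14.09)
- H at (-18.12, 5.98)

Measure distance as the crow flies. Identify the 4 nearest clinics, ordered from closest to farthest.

Distances from (5.10, -1.96):
A: 23.00 km
B: 19.91 km
C: 20.80 km
D: 17.03 km
E: 12.61 km
F: 5.91 km
G: 26.90 km
H: 24.54 km
Sorted: F (5.91 km) < E (12.61 km) < D (17.03 km) < B (19.91 km) < C (20.80 km) < A (23.00 km) < …

F, E, D, B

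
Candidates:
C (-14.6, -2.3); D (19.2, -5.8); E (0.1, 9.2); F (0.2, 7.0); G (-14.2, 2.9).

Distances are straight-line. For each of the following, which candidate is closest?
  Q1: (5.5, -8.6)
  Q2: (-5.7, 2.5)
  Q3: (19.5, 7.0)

Q1 at (5.5, -8.6):
  C: 21.1
  D: 14.0
  E: 18.6
  F: 16.5
  G: 22.8
  → nearest: D (14.0)
Q2 at (-5.7, 2.5):
  C: 10.1
  D: 26.2
  E: 8.9
  F: 7.4
  G: 8.5
  → nearest: F (7.4)
Q3 at (19.5, 7.0):
  C: 35.3
  D: 12.8
  E: 19.5
  F: 19.3
  G: 33.9
  → nearest: D (12.8)

Q1→D; Q2→F; Q3→D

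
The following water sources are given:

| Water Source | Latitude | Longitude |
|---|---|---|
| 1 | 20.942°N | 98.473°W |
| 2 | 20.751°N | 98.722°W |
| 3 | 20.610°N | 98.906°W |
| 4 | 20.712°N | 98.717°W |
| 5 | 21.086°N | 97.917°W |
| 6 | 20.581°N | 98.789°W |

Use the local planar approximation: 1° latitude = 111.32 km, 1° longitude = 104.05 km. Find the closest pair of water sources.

Pairwise distances:
2–4: √((-0.039·111.32)² + (0.005·104.05)²) = √(18.84845 + 0.27066) = 4.373 km
3–6: √((-0.029·111.32)² + (0.117·104.05)²) = √(10.42179 + 148.20262) = 12.595 km
4–6: √((-0.131·111.32)² + (-0.072·104.05)²) = √(212.66156 + 56.12407) = 16.395 km
2–6: √((-0.170·111.32)² + (-0.067·104.05)²) = √(358.13292 + 48.59972) = 20.168 km
3–4: √((0.102·111.32)² + (0.189·104.05)²) = √(128.92785 + 386.72992) = 22.708 km
2–3: √((-0.141·111.32)² + (-0.184·104.05)²) = √(246.36818 + 366.53868) = 24.757 km
1–2: √((-0.191·111.32)² + (-0.249·104.05)²) = √(452.07775 + 671.24778) = 33.516 km
1–4: √((-0.230·111.32)² + (-0.244·104.05)²) = √(655.54433 + 644.56070) = 36.057 km
1–6: √((-0.361·111.32)² + (-0.316·104.05)²) = √(1614.95639 + 1081.08125) = 51.923 km
1–3: √((-0.332·111.32)² + (-0.433·104.05)²) = √(1365.91150 + 2029.83138) = 58.273 km
1–5: √((0.144·111.32)² + (0.556·104.05)²) = √(256.96346 + 3346.83076) = 60.032 km
2–5: √((0.335·111.32)² + (0.805·104.05)²) = √(1390.70818 + 7015.77948) = 91.687 km
4–5: √((0.374·111.32)² + (0.800·104.05)²) = √(1733.36331 + 6928.89760) = 93.071 km
5–6: √((-0.505·111.32)² + (-0.872·104.05)²) = √(3160.30612 + 8232.22324) = 106.736 km
3–5: √((0.476·111.32)² + (0.989·104.05)²) = √(2807.76206 + 10589.53164) = 115.747 km
Closest pair: 2–4 at 4.373 km.

2 and 4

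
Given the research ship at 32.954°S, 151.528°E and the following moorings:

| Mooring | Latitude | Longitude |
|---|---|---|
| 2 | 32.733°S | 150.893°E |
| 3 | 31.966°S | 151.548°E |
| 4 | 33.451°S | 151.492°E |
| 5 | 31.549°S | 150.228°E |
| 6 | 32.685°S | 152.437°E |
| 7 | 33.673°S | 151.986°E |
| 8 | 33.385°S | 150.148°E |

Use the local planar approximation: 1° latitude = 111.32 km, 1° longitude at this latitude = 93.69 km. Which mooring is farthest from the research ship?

5

Distances from 32.954°S, 151.528°E:
2: 64.379 km
3: 110.000 km
4: 55.429 km
5: 198.234 km
6: 90.275 km
7: 90.816 km
8: 137.907 km
Maximum: 5 at 198.234 km.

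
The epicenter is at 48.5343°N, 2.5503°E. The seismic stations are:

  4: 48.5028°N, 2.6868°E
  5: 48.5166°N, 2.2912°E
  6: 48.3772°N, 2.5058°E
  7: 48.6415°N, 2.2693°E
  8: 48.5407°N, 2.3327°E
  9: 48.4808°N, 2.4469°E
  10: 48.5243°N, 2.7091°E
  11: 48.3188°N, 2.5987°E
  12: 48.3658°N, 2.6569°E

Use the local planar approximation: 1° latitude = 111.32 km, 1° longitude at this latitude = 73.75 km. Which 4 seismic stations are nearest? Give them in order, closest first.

9, 4, 10, 8

Distances from 48.5343°N, 2.5503°E:
4: √((-0.0315·111.32)² + (0.1365·73.75)²) = √(12.296103 + 101.341972) = 10.6601 km
5: √((-0.0177·111.32)² + (-0.2591·73.75)²) = √(3.882334 + 365.139549) = 19.2099 km
6: √((-0.1571·111.32)² + (-0.0445·73.75)²) = √(305.843155 + 10.770704) = 17.7936 km
7: √((0.1072·111.32)² + (-0.2810·73.75)²) = √(142.408518 + 429.473814) = 23.9141 km
8: √((0.0064·111.32)² + (-0.2176·73.75)²) = √(0.507582 + 257.538304) = 16.0638 km
9: √((-0.0535·111.32)² + (-0.1034·73.75)²) = √(35.469410 + 58.152063) = 9.6758 km
10: √((-0.0100·111.32)² + (0.1588·73.75)²) = √(1.239214 + 137.159232) = 11.7643 km
11: √((-0.2155·111.32)² + (0.0484·73.75)²) = √(575.494191 + 12.741330) = 24.2536 km
12: √((-0.1685·111.32)² + (0.1066·73.75)²) = √(351.840805 + 61.807113) = 20.3383 km
Sorted: 9 (9.6758 km) < 4 (10.6601 km) < 10 (11.7643 km) < 8 (16.0638 km) < 6 (17.7936 km) < 5 (19.2099 km) < …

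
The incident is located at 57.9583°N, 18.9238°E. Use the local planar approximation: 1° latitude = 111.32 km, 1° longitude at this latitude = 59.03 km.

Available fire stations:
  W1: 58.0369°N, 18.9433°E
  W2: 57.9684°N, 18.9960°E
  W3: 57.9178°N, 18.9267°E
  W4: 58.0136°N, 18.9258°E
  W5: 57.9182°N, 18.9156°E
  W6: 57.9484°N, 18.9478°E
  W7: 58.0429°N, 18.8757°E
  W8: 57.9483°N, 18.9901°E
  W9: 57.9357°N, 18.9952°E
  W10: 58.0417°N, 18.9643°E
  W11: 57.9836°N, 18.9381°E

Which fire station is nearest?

Distances from 57.9583°N, 18.9238°E:
W1: 8.8251 km
W2: 4.4078 km
W3: 4.5117 km
W4: 6.1571 km
W5: 4.4901 km
W6: 1.7949 km
W7: 9.8364 km
W8: 4.0689 km
W9: 4.9085 km
W10: 9.5870 km
W11: 2.9402 km
Minimum: W6 at 1.7949 km.

W6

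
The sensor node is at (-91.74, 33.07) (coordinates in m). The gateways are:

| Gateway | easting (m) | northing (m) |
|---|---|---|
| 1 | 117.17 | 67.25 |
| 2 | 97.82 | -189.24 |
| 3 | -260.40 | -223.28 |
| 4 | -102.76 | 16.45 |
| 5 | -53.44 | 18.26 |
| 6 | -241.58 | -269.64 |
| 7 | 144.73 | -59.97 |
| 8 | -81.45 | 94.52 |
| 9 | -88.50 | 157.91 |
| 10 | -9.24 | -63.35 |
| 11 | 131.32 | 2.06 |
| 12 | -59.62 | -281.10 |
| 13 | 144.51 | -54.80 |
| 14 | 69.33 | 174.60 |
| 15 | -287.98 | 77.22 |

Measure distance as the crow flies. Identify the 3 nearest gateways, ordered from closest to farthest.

Distances from (-91.74, 33.07):
1: 211.69 m
2: 292.16 m
3: 306.86 m
4: 19.94 m
5: 41.06 m
6: 337.77 m
7: 254.12 m
8: 62.31 m
9: 124.88 m
10: 126.90 m
11: 225.21 m
12: 315.81 m
13: 252.06 m
14: 214.42 m
15: 201.15 m
Sorted: 4 (19.94 m) < 5 (41.06 m) < 8 (62.31 m) < 9 (124.88 m) < 10 (126.90 m) < …

4, 5, 8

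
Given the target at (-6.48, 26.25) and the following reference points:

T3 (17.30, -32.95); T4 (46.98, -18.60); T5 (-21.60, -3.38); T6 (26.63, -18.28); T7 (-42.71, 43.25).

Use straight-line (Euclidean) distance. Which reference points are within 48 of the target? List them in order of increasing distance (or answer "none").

T5, T7

Distances from (-6.48, 26.25):
T3: √((23.78)² + (-59.20)²) = √(565.4884 + 3504.6400) = 63.80
T4: √((53.46)² + (-44.85)²) = √(2857.9716 + 2011.5225) = 69.78
T5: √((-15.12)² + (-29.63)²) = √(228.6144 + 877.9369) = 33.26
T6: √((33.11)² + (-44.53)²) = √(1096.2721 + 1982.9209) = 55.49
T7: √((-36.23)² + (17.00)²) = √(1312.6129 + 289.0000) = 40.02
Threshold 48: T5 (33.26), T7 (40.02) are within range.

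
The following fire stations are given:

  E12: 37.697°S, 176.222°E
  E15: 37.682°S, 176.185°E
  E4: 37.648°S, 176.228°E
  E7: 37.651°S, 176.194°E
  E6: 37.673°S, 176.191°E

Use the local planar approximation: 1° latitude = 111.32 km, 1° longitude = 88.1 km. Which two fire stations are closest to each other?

Pairwise distances:
E12–E15: 3.662 km
E12–E4: 5.480 km
E12–E7: 5.684 km
E12–E6: 3.821 km
E15–E4: 5.355 km
E15–E7: 3.541 km
E15–E6: 1.133 km
E4–E7: 3.014 km
E4–E6: 4.286 km
E7–E6: 2.463 km
Closest pair: E15–E6 at 1.133 km.

E15 and E6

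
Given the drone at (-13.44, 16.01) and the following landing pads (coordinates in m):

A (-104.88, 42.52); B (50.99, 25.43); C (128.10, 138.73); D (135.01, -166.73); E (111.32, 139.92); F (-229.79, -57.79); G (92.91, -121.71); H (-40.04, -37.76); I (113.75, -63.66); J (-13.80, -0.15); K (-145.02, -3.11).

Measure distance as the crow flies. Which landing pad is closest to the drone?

J

Distances from (-13.44, 16.01):
A: 95.21 m
B: 65.11 m
C: 187.33 m
D: 235.44 m
E: 175.84 m
F: 228.59 m
G: 174.00 m
H: 59.99 m
I: 150.08 m
J: 16.16 m
K: 132.96 m
Minimum: J at 16.16 m.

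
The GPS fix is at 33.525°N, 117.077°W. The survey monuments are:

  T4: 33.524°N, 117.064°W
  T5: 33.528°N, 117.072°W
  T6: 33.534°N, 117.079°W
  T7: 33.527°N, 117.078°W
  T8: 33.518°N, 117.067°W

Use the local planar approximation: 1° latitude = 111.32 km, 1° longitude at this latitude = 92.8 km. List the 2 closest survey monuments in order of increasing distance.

T7, T5

Distances from 33.525°N, 117.077°W:
T4: √((-0.001·111.32)² + (0.013·92.8)²) = √(0.012392 + 1.455401) = 1.2115 km
T5: √((0.003·111.32)² + (0.005·92.8)²) = √(0.111529 + 0.215296) = 0.5717 km
T6: √((0.009·111.32)² + (-0.002·92.8)²) = √(1.003764 + 0.034447) = 1.0189 km
T7: √((0.002·111.32)² + (-0.001·92.8)²) = √(0.049569 + 0.008612) = 0.2412 km
T8: √((-0.007·111.32)² + (0.010·92.8)²) = √(0.607215 + 0.861184) = 1.2118 km
Sorted: T7 (0.2412 km) < T5 (0.5717 km) < T6 (1.0189 km) < T4 (1.2115 km) < …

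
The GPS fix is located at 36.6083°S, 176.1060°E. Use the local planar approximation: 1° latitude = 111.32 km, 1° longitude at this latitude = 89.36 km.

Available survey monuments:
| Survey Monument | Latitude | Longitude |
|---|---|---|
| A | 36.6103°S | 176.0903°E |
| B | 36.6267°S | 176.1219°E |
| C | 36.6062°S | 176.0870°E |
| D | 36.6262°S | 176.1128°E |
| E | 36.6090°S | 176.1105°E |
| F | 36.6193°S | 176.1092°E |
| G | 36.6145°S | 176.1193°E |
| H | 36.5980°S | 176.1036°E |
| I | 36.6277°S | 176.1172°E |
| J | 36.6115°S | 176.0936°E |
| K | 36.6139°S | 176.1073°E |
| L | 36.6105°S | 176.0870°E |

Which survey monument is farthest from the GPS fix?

B

Distances from 36.6083°S, 176.1060°E:
A: 1.4205 km
B: 2.4928 km
C: 1.7139 km
D: 2.0832 km
E: 0.4096 km
F: 1.2575 km
G: 1.3744 km
H: 1.1665 km
I: 2.3802 km
J: 1.1639 km
K: 0.6341 km
L: 1.7154 km
Maximum: B at 2.4928 km.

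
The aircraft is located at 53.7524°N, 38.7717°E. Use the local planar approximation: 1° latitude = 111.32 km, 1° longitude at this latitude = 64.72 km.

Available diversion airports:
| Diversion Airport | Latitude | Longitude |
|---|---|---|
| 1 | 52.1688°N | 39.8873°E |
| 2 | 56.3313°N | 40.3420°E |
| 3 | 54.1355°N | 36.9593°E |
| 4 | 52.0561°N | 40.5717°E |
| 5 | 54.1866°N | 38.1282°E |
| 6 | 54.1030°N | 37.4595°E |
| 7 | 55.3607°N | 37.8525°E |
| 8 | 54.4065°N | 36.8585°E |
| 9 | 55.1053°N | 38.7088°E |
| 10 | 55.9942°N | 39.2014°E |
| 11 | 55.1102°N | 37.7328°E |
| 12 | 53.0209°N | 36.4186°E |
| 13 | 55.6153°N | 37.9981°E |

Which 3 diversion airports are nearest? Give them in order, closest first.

5, 6, 3

Distances from 53.7524°N, 38.7717°E:
1: √((-1.5836·111.32)² + (1.1156·64.72)²) = √(31076.877901 + 5213.075663) = 190.4992 km
2: √((2.5789·111.32)² + (1.5703·64.72)²) = √(82416.733866 + 10328.619500) = 304.5412 km
3: √((0.3831·111.32)² + (-1.8124·64.72)²) = √(1818.740339 + 13758.944671) = 124.8106 km
4: √((-1.6963·111.32)² + (1.8000·64.72)²) = √(35657.568033 + 13571.318016) = 221.8758 km
5: √((0.4342·111.32)² + (-0.6435·64.72)²) = √(2336.286146 + 1734.499263) = 63.8027 km
6: √((0.3506·111.32)² + (-1.3122·64.72)²) = √(1523.246605 + 7212.354818) = 93.4644 km
7: √((1.6083·111.32)² + (-0.9192·64.72)²) = √(32053.873541 + 3539.134344) = 188.6611 km
8: √((0.6541·111.32)² + (-1.9132·64.72)²) = √(5301.938595 + 15331.962968) = 143.6451 km
9: √((1.3529·111.32)² + (-0.0629·64.72)²) = √(22681.814217 + 16.572129) = 150.6598 km
10: √((2.2418·111.32)² + (0.4297·64.72)²) = √(62278.784093 + 773.406334) = 251.1020 km
11: √((1.3578·111.32)² + (-1.0389·64.72)²) = √(22846.411981 + 4520.895930) = 165.4307 km
12: √((-0.7315·111.32)² + (-2.3531·64.72)²) = √(6630.939359 + 23193.045761) = 172.6962 km
13: √((1.8629·111.32)² + (-0.7736·64.72)²) = √(43005.646497 + 2506.743742) = 213.3363 km
Sorted: 5 (63.8027 km) < 6 (93.4644 km) < 3 (124.8106 km) < 8 (143.6451 km) < 9 (150.6598 km) < …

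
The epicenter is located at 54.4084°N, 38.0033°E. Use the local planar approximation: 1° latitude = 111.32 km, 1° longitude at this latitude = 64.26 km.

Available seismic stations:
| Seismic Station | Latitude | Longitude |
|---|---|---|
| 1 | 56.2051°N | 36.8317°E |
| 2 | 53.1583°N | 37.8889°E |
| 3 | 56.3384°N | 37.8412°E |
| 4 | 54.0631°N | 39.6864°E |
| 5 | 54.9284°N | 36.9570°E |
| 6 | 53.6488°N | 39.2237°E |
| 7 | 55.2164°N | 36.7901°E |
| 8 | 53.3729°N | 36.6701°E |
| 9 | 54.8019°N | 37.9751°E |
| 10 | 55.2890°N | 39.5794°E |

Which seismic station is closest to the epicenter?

9

Distances from 54.4084°N, 38.0033°E:
1: √((1.7967·111.32)² + (-1.1716·64.26)²) = √(40003.457675 + 5668.134778) = 213.7091 km
2: √((-1.2501·111.32)² + (-0.1144·64.26)²) = √(19365.820660 + 54.042259) = 139.3552 km
3: √((1.9300·111.32)² + (-0.1621·64.26)²) = √(46159.491226 + 108.504431) = 215.1000 km
4: √((-0.3453·111.32)² + (1.6831·64.26)²) = √(1477.541038 + 11697.721634) = 114.7835 km
5: √((0.5200·111.32)² + (-1.0463·64.26)²) = √(3350.835305 + 4520.577229) = 88.7210 km
6: √((-0.7596·111.32)² + (1.2204·64.26)²) = √(7150.169010 + 6150.151872) = 115.3270 km
7: √((0.8080·111.32)² + (-1.2132·64.26)²) = √(8090.383656 + 6077.797773) = 119.0302 km
8: √((-1.0355·111.32)² + (-1.3332·64.26)²) = √(13287.601708 + 7339.594261) = 143.6217 km
9: √((0.3935·111.32)² + (-0.0282·64.26)²) = √(1918.827212 + 3.283822) = 43.8419 km
10: √((0.8806·111.32)² + (1.5761·64.26)²) = √(9609.565638 + 10257.676076) = 140.9512 km
Minimum: 9 at 43.8419 km.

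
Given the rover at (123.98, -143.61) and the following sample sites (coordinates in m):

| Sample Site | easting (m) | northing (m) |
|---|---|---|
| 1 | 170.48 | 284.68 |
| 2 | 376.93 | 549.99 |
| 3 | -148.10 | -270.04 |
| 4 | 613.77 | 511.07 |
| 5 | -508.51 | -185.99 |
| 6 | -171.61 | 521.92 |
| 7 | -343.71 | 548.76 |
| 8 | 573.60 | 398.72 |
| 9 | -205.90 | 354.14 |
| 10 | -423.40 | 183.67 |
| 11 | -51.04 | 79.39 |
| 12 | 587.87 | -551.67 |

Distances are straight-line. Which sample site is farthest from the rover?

7

Distances from (123.98, -143.61):
1: √((46.50)² + (428.29)²) = √(2162.2500 + 183432.3241) = 430.81 m
2: √((252.95)² + (693.60)²) = √(63983.7025 + 481080.9600) = 738.28 m
3: √((-272.08)² + (-126.43)²) = √(74027.5264 + 15984.5449) = 300.02 m
4: √((489.79)² + (654.68)²) = √(239894.2441 + 428605.9024) = 817.62 m
5: √((-632.49)² + (-42.38)²) = √(400043.6001 + 1796.0644) = 633.91 m
6: √((-295.59)² + (665.53)²) = √(87373.4481 + 442930.1809) = 728.22 m
7: √((-467.69)² + (692.37)²) = √(218733.9361 + 479376.2169) = 835.53 m
8: √((449.62)² + (542.33)²) = √(202158.1444 + 294121.8289) = 704.47 m
9: √((-329.88)² + (497.75)²) = √(108820.8144 + 247755.0625) = 597.14 m
10: √((-547.38)² + (327.28)²) = √(299624.8644 + 107112.1984) = 637.76 m
11: √((-175.02)² + (223.00)²) = √(30632.0004 + 49729.0000) = 283.48 m
12: √((463.89)² + (-408.06)²) = √(215193.9321 + 166512.9636) = 617.82 m
Maximum: 7 at 835.53 m.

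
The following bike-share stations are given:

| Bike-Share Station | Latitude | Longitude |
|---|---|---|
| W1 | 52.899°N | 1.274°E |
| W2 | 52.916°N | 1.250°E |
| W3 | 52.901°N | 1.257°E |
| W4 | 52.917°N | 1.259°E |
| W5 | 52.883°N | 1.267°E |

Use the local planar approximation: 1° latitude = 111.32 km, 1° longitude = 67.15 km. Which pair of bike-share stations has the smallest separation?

W2 and W4

Pairwise distances:
W1–W2: 2.486 km
W1–W3: 1.163 km
W1–W4: 2.243 km
W1–W5: 1.842 km
W2–W3: 1.735 km
W2–W4: 0.615 km
W2–W5: 3.847 km
W3–W4: 1.786 km
W3–W5: 2.113 km
W4–W5: 3.823 km
Closest pair: W2–W4 at 0.615 km.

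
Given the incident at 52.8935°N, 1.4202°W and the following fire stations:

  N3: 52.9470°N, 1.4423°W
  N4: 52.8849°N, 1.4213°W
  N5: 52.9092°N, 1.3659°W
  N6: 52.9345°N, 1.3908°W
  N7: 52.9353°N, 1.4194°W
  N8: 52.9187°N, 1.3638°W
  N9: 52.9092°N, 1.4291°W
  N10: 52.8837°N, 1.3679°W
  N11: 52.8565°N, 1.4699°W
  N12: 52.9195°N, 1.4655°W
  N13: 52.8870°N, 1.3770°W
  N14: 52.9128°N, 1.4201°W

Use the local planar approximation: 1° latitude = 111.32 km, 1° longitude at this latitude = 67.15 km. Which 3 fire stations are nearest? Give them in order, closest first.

N4, N9, N14

Distances from 52.8935°N, 1.4202°W:
N3: 6.1377 km
N4: 0.9602 km
N5: 4.0435 km
N6: 4.9728 km
N7: 4.6535 km
N8: 4.7131 km
N9: 1.8471 km
N10: 3.6775 km
N11: 5.3012 km
N12: 4.1988 km
N13: 2.9898 km
N14: 2.1485 km
Sorted: N4 (0.9602 km) < N9 (1.8471 km) < N14 (2.1485 km) < N13 (2.9898 km) < N10 (3.6775 km) < …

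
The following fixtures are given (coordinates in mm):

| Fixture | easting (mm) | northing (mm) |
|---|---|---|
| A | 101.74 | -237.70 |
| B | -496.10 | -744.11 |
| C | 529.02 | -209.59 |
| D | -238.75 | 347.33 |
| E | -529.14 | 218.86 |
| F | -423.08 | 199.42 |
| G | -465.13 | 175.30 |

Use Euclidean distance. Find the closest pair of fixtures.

Pairwise distances:
A–B: 783.49 mm
A–C: 428.20 mm
A–D: 676.90 mm
A–E: 778.75 mm
A–F: 683.02 mm
A–G: 701.36 mm
B–C: 1156.11 mm
B–D: 1121.37 mm
B–E: 963.54 mm
B–F: 946.35 mm
B–G: 919.93 mm
C–D: 948.49 mm
C–E: 1141.61 mm
C–F: 1036.24 mm
C–G: 1066.06 mm
D–E: 317.54 mm
D–F: 236.34 mm
D–G: 284.33 mm
E–F: 107.83 mm
E–G: 77.43 mm
F–G: 48.48 mm
Closest pair: F–G at 48.48 mm.

F and G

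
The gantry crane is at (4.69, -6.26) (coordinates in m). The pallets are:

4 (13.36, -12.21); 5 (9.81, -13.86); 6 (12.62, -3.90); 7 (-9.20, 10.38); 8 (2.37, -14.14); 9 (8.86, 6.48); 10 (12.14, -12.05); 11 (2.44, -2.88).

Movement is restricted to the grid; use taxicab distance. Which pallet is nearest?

11

Distances from (4.69, -6.26):
4: |8.67| + |-5.95| = 8.67 + 5.95 = 14.62 m
5: |5.12| + |-7.60| = 5.12 + 7.60 = 12.72 m
6: |7.93| + |2.36| = 7.93 + 2.36 = 10.29 m
7: |-13.89| + |16.64| = 13.89 + 16.64 = 30.53 m
8: |-2.32| + |-7.88| = 2.32 + 7.88 = 10.20 m
9: |4.17| + |12.74| = 4.17 + 12.74 = 16.91 m
10: |7.45| + |-5.79| = 7.45 + 5.79 = 13.24 m
11: |-2.25| + |3.38| = 2.25 + 3.38 = 5.63 m
Minimum: 11 at 5.63 m.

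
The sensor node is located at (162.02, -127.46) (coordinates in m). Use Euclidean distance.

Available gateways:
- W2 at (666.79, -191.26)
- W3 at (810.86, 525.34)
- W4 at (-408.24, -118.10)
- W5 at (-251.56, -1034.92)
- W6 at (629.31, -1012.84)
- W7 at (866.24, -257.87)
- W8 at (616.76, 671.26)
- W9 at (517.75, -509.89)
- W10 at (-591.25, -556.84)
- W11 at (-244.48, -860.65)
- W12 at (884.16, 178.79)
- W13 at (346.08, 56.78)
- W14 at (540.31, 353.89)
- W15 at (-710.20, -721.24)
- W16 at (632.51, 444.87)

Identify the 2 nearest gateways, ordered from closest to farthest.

Distances from (162.02, -127.46):
W2: 508.79 m
W3: 920.40 m
W4: 570.34 m
W5: 997.26 m
W6: 1001.13 m
W7: 716.19 m
W8: 919.10 m
W9: 522.30 m
W10: 867.05 m
W11: 838.34 m
W12: 784.39 m
W13: 260.43 m
W14: 612.21 m
W15: 1055.15 m
W16: 740.89 m
Sorted: W13 (260.43 m) < W2 (508.79 m) < W9 (522.30 m) < W4 (570.34 m) < …

W13, W2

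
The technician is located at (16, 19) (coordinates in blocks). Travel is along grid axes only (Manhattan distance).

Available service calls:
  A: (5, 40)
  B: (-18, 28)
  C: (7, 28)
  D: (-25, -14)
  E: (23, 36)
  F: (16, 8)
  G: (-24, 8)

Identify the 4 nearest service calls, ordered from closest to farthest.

F, C, E, A

Distances from (16, 19):
A: |-11| + |21| = 11 + 21 = 32 blocks
B: |-34| + |9| = 34 + 9 = 43 blocks
C: |-9| + |9| = 9 + 9 = 18 blocks
D: |-41| + |-33| = 41 + 33 = 74 blocks
E: |7| + |17| = 7 + 17 = 24 blocks
F: |0| + |-11| = 0 + 11 = 11 blocks
G: |-40| + |-11| = 40 + 11 = 51 blocks
Sorted: F (11 blocks) < C (18 blocks) < E (24 blocks) < A (32 blocks) < B (43 blocks) < G (51 blocks) < …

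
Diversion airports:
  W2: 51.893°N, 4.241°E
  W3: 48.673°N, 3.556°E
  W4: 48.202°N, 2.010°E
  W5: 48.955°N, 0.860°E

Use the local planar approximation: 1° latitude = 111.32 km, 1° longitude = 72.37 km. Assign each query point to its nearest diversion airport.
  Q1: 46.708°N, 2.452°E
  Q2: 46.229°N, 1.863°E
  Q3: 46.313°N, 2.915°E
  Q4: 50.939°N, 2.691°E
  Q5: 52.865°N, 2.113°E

Q1→W4; Q2→W4; Q3→W4; Q4→W2; Q5→W2

Q1 at 46.708°N, 2.452°E:
  W2: 591.537 km
  W3: 232.878 km
  W4: 169.360 km
  W5: 275.394 km
  → nearest: W4 (169.360 km)
Q2 at 46.229°N, 1.863°E:
  W2: 653.581 km
  W3: 298.382 km
  W4: 219.892 km
  W5: 312.019 km
  → nearest: W4 (219.892 km)
Q3 at 46.313°N, 2.915°E:
  W2: 628.534 km
  W3: 266.779 km
  W4: 220.247 km
  W5: 329.571 km
  → nearest: W4 (220.247 km)
Q4 at 50.939°N, 2.691°E:
  W2: 154.471 km
  W3: 259.903 km
  W4: 308.643 km
  W5: 257.560 km
  → nearest: W2 (154.471 km)
Q5 at 52.865°N, 2.113°E:
  W2: 188.215 km
  W3: 478.196 km
  W4: 519.139 km
  W5: 444.607 km
  → nearest: W2 (188.215 km)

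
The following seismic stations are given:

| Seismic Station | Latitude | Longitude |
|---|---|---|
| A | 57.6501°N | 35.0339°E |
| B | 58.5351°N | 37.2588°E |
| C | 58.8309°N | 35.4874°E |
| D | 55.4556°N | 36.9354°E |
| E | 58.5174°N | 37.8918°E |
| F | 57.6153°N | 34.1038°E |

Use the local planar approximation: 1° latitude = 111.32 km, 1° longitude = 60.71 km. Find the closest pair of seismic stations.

Pairwise distances:
B–E: 38.4799 km
A–F: 56.5991 km
B–C: 112.4700 km
A–C: 134.2990 km
C–E: 150.0850 km
C–F: 159.2714 km
A–B: 167.1847 km
A–E: 198.5568 km
B–F: 217.1906 km
E–F: 250.9392 km
A–D: 270.1941 km
D–F: 295.5546 km
B–D: 343.3717 km
D–E: 345.7498 km
C–D: 385.8849 km
Closest pair: B–E at 38.4799 km.

B and E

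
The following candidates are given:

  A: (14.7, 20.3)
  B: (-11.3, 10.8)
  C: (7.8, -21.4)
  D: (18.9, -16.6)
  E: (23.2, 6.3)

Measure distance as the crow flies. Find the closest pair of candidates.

C and D

Pairwise distances:
A–B: 27.7
A–C: 42.3
A–D: 37.1
A–E: 16.4
B–C: 37.4
B–D: 40.8
B–E: 34.8
C–D: 12.1
C–E: 31.7
D–E: 23.3
Closest pair: C–D at 12.1.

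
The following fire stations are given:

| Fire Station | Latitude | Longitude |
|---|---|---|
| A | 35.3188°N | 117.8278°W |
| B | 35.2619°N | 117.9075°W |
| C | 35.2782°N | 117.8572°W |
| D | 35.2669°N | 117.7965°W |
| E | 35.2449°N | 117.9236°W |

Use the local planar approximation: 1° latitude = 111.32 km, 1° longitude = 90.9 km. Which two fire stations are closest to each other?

Pairwise distances:
A–B: √((-0.0569·111.32)² + (-0.0797·90.9)²) = √(40.120924 + 52.486113) = 9.6233 km
A–C: √((-0.0406·111.32)² + (-0.0294·90.9)²) = √(20.426712 + 7.142042) = 5.2506 km
A–D: √((-0.0519·111.32)² + (0.0313·90.9)²) = √(33.379599 + 8.094992) = 6.4401 km
A–E: √((-0.0739·111.32)² + (-0.0958·90.9)²) = √(67.676092 + 75.833096) = 11.9795 km
B–C: √((0.0163·111.32)² + (0.0503·90.9)²) = √(3.292468 + 20.905653) = 4.9192 km
B–D: √((0.0050·111.32)² + (0.1110·90.9)²) = √(0.309804 + 101.806082) = 10.1052 km
B–E: √((-0.0170·111.32)² + (-0.0161·90.9)²) = √(3.581329 + 2.141803) = 2.3923 km
C–D: √((-0.0113·111.32)² + (0.0607·90.9)²) = √(1.582353 + 30.444241) = 5.6592 km
C–E: √((-0.0333·111.32)² + (-0.0664·90.9)²) = √(13.741523 + 36.430399) = 7.0832 km
D–E: √((-0.0220·111.32)² + (-0.1271·90.9)²) = √(5.997797 + 133.480820) = 11.8101 km
Closest pair: B–E at 2.3923 km.

B and E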